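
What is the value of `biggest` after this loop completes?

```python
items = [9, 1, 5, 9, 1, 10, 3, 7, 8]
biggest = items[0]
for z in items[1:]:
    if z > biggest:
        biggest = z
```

Maximum of [9, 1, 5, 9, 1, 10, 3, 7, 8]
`biggest` takes the values: 9 → 10

Answer: 10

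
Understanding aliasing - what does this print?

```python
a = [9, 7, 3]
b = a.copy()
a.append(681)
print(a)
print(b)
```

Key concept: list.copy() creates independent copy.
Step by step:
`a = [9, 7, 3]` → a = [9, 7, 3]
`b = a.copy()` → b = [9, 7, 3]
`a.append(681)` → a = [9, 7, 3, 681]
`print(a)` → prints [9, 7, 3, 681]
`print(b)` → prints [9, 7, 3]

Answer:
[9, 7, 3, 681]
[9, 7, 3]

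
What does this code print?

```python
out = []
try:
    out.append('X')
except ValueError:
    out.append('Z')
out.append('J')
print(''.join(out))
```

Execution trace: 'X' (try body, no exception) → 'J' (after the try/except). Output: XJ

Answer: XJ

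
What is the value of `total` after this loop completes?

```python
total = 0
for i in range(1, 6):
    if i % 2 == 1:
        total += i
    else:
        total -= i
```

Add odd, subtract even
`total` takes the values: 0 → 1 → -1 → 2 → -2 → 3

Answer: 3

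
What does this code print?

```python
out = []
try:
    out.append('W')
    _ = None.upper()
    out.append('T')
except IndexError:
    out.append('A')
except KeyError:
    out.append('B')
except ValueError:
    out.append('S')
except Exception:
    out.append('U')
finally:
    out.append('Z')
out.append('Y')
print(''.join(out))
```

Execution trace: 'W' (try body) → 'U' (except Exception) → 'Z' (finally) → 'Y' (after the try/except). Output: WUZY

Answer: WUZY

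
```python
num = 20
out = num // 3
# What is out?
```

Trace:
`num = 20` → num = 20
`out = num // 3` → out = 6
So out = 6

Answer: 6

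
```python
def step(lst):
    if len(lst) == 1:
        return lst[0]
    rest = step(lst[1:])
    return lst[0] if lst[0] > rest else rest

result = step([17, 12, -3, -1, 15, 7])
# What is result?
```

Recursive max over [17, 12, -3, -1, 15, 7] = 17

Answer: 17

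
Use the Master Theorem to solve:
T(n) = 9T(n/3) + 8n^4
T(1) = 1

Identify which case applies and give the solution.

a=9, b=3, f(n)=8n^4. log_3(9) = 2. Since c=4 > 2 and the regularity condition holds (9(n/3)^4 = (9/3^4)n^4 with 9/3^4 < 1), Case 3 applies: T(n) = Θ(f(n)) = O(n^4).

Answer: O(n^4) - Case 3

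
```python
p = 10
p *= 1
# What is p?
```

Trace:
`p = 10` → p = 10
`p *= 1` → p = 10
So p = 10

Answer: 10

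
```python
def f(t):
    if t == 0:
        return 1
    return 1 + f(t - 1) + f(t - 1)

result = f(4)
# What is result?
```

f(t) = 1 + 2·f(t-1), f(0)=1. Closed form: (1+1)·2^4 - 1 = 31.

Answer: 31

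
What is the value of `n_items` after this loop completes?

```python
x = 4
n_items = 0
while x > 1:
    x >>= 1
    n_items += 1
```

Count right shifts until 1
`n_items` takes the values: 0 → 1 → 2

Answer: 2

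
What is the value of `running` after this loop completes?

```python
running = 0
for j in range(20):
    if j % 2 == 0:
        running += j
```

Sum of even numbers 0 to 19
`running` takes the values: 0 → 2 → 6 → 12 → 20 → 30 → 42 → 56 → 72 → 90

Answer: 90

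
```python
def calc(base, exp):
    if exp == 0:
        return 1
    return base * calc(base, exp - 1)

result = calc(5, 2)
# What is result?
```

calc(5, 2) = 5 * 5 = 25

Answer: 25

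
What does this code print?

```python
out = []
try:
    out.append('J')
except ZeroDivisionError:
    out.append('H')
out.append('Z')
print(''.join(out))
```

Execution trace: 'J' (try body, no exception) → 'Z' (after the try/except). Output: JZ

Answer: JZ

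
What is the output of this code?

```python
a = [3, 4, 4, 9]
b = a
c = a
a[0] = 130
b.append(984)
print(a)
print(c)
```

Key concept: multiple aliases.
Step by step:
`a = [3, 4, 4, 9]` → a = [3, 4, 4, 9]
`b = a` → b = [3, 4, 4, 9] (same object as a)
`c = a` → c = [3, 4, 4, 9] (same object as a, b)
`a[0] = 130` → a = [130, 4, 4, 9] (same object as b, c); b = [130, 4, 4, 9] (same object as a, c); c = [130, 4, 4, 9] (same object as a, b)
`b.append(984)` → a = [130, 4, 4, 9, 984] (same object as b, c); b = [130, 4, 4, 9, 984] (same object as a, c); c = [130, 4, 4, 9, 984] (same object as a, b)
`print(a)` → prints [130, 4, 4, 9, 984]
`print(c)` → prints [130, 4, 4, 9, 984]

Answer:
[130, 4, 4, 9, 984]
[130, 4, 4, 9, 984]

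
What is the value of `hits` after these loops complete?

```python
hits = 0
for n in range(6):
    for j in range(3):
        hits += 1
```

6 * 3 = 18
`hits` takes the values: 0 → 1 → 2 → 3 → 4 → 5 → 6 → 7 → 8 → 9 → 10 → 11 → 12 → 13 → 14 → 15 → 16 → 17 → 18

Answer: 18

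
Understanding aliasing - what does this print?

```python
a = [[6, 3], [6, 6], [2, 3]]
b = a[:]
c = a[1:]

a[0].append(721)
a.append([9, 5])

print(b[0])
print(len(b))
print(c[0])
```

Key concept: slice with nested mutation.
Step by step:
`a = [[6, 3], [6, 6], [2, 3]]` → a = [[6, 3], [6, 6], [2, 3]]
`b = a[:]` → b = [[6, 3], [6, 6], [2, 3]]
`c = a[1:]` → c = [[6, 6], [2, 3]]
`a[0].append(721)` → a = [[6, 3, 721], [6, 6], [2, 3]]; b = [[6, 3, 721], [6, 6], [2, 3]]
`a.append([9, 5])` → a = [[6, 3, 721], [6, 6], [2, 3], [9, 5]]
`print(b[0])` → prints [6, 3, 721]
`print(len(b))` → prints 3
`print(c[0])` → prints [6, 6]

Answer:
[6, 3, 721]
3
[6, 6]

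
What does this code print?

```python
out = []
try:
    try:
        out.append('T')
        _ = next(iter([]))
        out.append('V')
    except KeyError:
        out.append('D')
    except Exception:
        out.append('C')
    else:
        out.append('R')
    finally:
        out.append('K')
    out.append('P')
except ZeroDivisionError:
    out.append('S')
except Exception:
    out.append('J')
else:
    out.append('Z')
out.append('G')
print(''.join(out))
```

Execution trace: 'T' (inner try body) → 'C' (inner except Exception) → 'K' (inner finally) → 'P' (try body, no exception) → 'Z' (else) → 'G' (after the try/except). Output: TCKPZG

Answer: TCKPZG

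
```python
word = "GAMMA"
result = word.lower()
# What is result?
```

Trace:
`word = "GAMMA"` → word = 'GAMMA'
`result = word.lower()` → result = 'gamma'
So result = 'gamma'

Answer: 'gamma'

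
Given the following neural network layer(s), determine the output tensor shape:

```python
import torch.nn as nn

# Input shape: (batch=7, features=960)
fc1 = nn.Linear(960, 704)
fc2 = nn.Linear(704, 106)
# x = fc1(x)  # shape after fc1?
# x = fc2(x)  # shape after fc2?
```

Input: (7, 960) -> after fc1: (7, 704) -> Output: (7, 106)

Answer: (7, 106)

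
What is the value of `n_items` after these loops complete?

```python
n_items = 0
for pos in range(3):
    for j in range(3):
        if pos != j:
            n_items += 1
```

3² - 3 (exclude diagonal)
`n_items` takes the values: 0 → 1 → 2 → 3 → 4 → 5 → 6

Answer: 6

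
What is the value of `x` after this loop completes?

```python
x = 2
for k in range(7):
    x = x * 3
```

Multiply by 3, 7 times: 2 * 3^7 = 4374
`x` takes the values: 2 → 6 → 18 → 54 → 162 → 486 → 1458 → 4374

Answer: 4374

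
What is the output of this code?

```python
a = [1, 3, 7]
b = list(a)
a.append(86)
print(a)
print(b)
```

Key concept: list() constructor creates copy.
Step by step:
`a = [1, 3, 7]` → a = [1, 3, 7]
`b = list(a)` → b = [1, 3, 7]
`a.append(86)` → a = [1, 3, 7, 86]
`print(a)` → prints [1, 3, 7, 86]
`print(b)` → prints [1, 3, 7]

Answer:
[1, 3, 7, 86]
[1, 3, 7]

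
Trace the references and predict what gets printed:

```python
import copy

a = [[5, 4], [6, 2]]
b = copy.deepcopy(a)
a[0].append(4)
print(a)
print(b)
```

Key concept: deep copy is fully independent.
Step by step:
`a = [[5, 4], [6, 2]]` → a = [[5, 4], [6, 2]]
`b = copy.deepcopy(a)` → b = [[5, 4], [6, 2]]
`a[0].append(4)` → a = [[5, 4, 4], [6, 2]]
`print(a)` → prints [[5, 4, 4], [6, 2]]
`print(b)` → prints [[5, 4], [6, 2]]

Answer:
[[5, 4, 4], [6, 2]]
[[5, 4], [6, 2]]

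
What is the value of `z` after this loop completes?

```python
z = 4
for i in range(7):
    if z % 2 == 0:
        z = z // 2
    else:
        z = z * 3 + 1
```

Collatz-style transformation from 4
`z` takes the values: 4 → 2 → 1 → 4 → 2 → 1 → 4 → 2

Answer: 2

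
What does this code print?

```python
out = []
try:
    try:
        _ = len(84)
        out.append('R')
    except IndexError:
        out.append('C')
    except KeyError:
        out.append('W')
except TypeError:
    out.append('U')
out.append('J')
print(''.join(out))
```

Execution trace: 'U' (outer except TypeError) → 'J' (after the try/except). Output: UJ

Answer: UJ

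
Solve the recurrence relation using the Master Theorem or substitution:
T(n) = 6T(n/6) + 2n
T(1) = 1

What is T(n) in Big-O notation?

By Master Theorem: a=6, b=6, f(n)=2n. Since log_6(6) = 1 and f(n) = Θ(n^1), Case 2 applies. T(n) = O(n log n).

Answer: O(n log n)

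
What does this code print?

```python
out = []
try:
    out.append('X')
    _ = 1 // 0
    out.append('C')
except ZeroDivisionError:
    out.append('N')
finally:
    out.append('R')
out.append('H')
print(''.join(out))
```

Execution trace: 'X' (try body) → 'N' (except ZeroDivisionError) → 'R' (finally) → 'H' (after the try/except). Output: XNRH

Answer: XNRH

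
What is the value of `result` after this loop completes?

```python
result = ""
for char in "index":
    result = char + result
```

Reverse 'index'
`result` takes the values: "" → "i" → "ni" → "dni" → "edni" → "xedni"

Answer: "xedni"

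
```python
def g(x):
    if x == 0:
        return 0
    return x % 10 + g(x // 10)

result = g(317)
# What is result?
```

Sum of digits of 317: 7 + 1 + 3 = 11

Answer: 11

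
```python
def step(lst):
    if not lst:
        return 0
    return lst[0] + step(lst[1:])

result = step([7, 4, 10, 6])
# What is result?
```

7 + 4 + 10 + 6 + 0 = 27

Answer: 27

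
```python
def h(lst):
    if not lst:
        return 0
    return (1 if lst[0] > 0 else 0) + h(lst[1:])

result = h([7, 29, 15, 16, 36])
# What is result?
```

Count of positive elements in [7, 29, 15, 16, 36] = 5

Answer: 5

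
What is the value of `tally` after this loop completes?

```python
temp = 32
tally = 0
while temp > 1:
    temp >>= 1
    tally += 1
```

Count right shifts until 1
`tally` takes the values: 0 → 1 → 2 → 3 → 4 → 5

Answer: 5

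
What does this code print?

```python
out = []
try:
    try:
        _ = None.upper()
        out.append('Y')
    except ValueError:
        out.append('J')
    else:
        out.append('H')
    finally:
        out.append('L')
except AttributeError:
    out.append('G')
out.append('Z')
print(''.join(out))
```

Execution trace: 'L' (finally) → 'G' (outer except AttributeError) → 'Z' (after the try/except). Output: LGZ

Answer: LGZ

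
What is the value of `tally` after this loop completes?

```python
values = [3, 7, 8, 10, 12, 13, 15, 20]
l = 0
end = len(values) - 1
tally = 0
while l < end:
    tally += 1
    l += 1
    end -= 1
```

Iterations until pointers meet (list length 8)
`tally` takes the values: 0 → 1 → 2 → 3 → 4

Answer: 4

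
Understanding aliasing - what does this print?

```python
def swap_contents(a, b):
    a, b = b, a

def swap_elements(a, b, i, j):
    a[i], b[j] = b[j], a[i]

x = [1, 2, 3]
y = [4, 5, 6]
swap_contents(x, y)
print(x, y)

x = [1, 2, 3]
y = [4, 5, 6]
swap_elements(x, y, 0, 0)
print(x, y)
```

Key concept: parameter rebinding vs mutation.
Step by step:
`x = [1, 2, 3]` → x = [1, 2, 3]
`y = [4, 5, 6]` → y = [4, 5, 6]
`swap_contents(x, y)` → no visible change to tracked variables
`print(x, y)` → prints [1, 2, 3] [4, 5, 6]
`x = [1, 2, 3]` → x = [1, 2, 3]
`y = [4, 5, 6]` → y = [4, 5, 6]
`swap_elements(x, y, 0, 0)` → x = [4, 2, 3]; y = [1, 5, 6]
`print(x, y)` → prints [4, 2, 3] [1, 5, 6]

Answer:
[1, 2, 3] [4, 5, 6]
[4, 2, 3] [1, 5, 6]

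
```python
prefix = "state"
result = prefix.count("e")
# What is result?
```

Trace:
`prefix = "state"` → prefix = 'state'
`result = prefix.count("e")` → result = 1
So result = 1

Answer: 1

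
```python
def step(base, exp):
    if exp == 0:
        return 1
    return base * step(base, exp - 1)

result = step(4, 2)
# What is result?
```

step(4, 2) = 4 * 4 = 16

Answer: 16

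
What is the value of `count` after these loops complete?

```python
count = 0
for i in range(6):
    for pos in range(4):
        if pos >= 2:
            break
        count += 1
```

Inner breaks at 2, outer runs 6 times
`count` takes the values: 0 → 1 → 2 → 3 → 4 → 5 → 6 → 7 → 8 → 9 → 10 → 11 → 12

Answer: 12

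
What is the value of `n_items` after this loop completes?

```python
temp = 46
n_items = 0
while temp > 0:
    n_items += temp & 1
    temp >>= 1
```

Count set bits in 46 (binary: 0b101110)
`n_items` takes the values: 0 → 1 → 2 → 3 → 4

Answer: 4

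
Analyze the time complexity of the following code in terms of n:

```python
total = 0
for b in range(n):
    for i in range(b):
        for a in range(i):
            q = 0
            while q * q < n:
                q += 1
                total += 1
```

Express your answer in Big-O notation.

Each loop level contributes: n × n × n × √n. Multiplying the contributions gives O(n^3√n).

Answer: O(n^3√n)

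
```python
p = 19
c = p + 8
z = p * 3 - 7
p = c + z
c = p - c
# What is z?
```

Trace:
`p = 19` → p = 19
`c = p + 8` → c = 27
`z = p * 3 - 7` → z = 50
`p = c + z` → p = 77
`c = p - c` → c = 50
So z = 50

Answer: 50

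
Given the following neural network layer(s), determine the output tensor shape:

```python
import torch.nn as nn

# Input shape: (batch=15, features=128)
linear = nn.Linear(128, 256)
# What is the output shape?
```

Input: (15, 128) -> Output: (15, 256)

Answer: (15, 256)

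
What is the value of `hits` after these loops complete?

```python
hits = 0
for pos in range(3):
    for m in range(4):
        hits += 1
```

3 * 4 = 12
`hits` takes the values: 0 → 1 → 2 → 3 → 4 → 5 → 6 → 7 → 8 → 9 → 10 → 11 → 12

Answer: 12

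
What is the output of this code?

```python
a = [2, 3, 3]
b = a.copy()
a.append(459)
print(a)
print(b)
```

Key concept: list.copy() creates independent copy.
Step by step:
`a = [2, 3, 3]` → a = [2, 3, 3]
`b = a.copy()` → b = [2, 3, 3]
`a.append(459)` → a = [2, 3, 3, 459]
`print(a)` → prints [2, 3, 3, 459]
`print(b)` → prints [2, 3, 3]

Answer:
[2, 3, 3, 459]
[2, 3, 3]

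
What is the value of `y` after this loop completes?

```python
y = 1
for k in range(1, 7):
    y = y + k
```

Start at 1, add 1 through 6
`y` takes the values: 1 → 2 → 4 → 7 → 11 → 16 → 22

Answer: 22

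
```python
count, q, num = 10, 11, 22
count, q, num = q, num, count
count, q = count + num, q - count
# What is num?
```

Trace:
`count, q, num = 10, 11, 22` → count = 10; q = 11; num = 22
`count, q, num = q, num, count` → count = 11; q = 22; num = 10
`count, q = count + num, q - count` → count = 21; q = 11
So num = 10

Answer: 10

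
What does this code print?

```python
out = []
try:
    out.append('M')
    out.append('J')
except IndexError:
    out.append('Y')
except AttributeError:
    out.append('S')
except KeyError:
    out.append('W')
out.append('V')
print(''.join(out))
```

Execution trace: 'M' (try body) → 'J' (try body, no exception) → 'V' (after the try/except). Output: MJV

Answer: MJV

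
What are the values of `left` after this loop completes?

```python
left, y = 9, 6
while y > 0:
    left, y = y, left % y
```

GCD of 9 and 6
`left` takes the values: 9 → 6 → 3

Answer: 3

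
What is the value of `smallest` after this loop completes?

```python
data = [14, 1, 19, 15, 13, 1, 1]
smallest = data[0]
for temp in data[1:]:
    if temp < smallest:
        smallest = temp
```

Minimum of [14, 1, 19, 15, 13, 1, 1]
`smallest` takes the values: 14 → 1

Answer: 1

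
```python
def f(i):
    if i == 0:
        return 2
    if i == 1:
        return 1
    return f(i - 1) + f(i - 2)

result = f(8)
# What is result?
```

Build up from base cases: f(0)=2, f(1)=1, f(2)=3, f(3)=4, f(4)=7, f(5)=11, f(6)=18, ..., f(8)=47

Answer: 47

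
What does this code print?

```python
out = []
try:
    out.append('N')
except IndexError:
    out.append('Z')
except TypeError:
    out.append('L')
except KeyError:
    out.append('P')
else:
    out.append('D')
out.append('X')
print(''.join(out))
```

Execution trace: 'N' (try body, no exception) → 'D' (else) → 'X' (after the try/except). Output: NDX

Answer: NDX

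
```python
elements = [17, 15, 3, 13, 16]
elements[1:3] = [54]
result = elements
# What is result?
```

Trace:
`elements = [17, 15, 3, 13, 16]` → elements = [17, 15, 3, 13, 16]
`elements[1:3] = [54]` → elements = [17, 54, 13, 16]
`result = elements` → result = [17, 54, 13, 16]
So result = [17, 54, 13, 16]

Answer: [17, 54, 13, 16]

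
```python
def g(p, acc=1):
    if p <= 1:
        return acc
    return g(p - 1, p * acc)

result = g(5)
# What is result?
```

Accumulator trace (n, acc): (5, 1) -> (4, 5) -> (3, 20) -> (2, 60) -> (1, 120) -> return 120

Answer: 120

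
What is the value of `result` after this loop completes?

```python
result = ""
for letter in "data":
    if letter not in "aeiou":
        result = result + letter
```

Remove vowels from 'data'
`result` takes the values: "" → "d" → "dt"

Answer: "dt"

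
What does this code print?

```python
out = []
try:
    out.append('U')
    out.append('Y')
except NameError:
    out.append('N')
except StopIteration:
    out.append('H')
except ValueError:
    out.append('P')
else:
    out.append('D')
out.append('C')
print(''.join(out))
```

Execution trace: 'U' (try body) → 'Y' (try body, no exception) → 'D' (else) → 'C' (after the try/except). Output: UYDC

Answer: UYDC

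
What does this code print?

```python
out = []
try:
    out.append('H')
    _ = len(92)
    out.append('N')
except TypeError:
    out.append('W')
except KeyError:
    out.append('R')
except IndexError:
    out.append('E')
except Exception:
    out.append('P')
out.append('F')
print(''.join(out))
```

Execution trace: 'H' (try body) → 'W' (except TypeError) → 'F' (after the try/except). Output: HWF

Answer: HWF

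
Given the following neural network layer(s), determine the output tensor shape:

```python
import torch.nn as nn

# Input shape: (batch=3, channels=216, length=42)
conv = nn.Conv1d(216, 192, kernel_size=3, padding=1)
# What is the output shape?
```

Input: (3, 216, 42) -> Output: (3, 192, 42)

Answer: (3, 192, 42)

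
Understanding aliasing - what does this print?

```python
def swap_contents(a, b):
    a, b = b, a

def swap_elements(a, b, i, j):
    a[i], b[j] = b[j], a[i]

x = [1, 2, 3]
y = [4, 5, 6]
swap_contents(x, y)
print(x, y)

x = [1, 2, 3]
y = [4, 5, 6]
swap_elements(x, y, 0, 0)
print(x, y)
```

Key concept: parameter rebinding vs mutation.
Step by step:
`x = [1, 2, 3]` → x = [1, 2, 3]
`y = [4, 5, 6]` → y = [4, 5, 6]
`swap_contents(x, y)` → no visible change to tracked variables
`print(x, y)` → prints [1, 2, 3] [4, 5, 6]
`x = [1, 2, 3]` → x = [1, 2, 3]
`y = [4, 5, 6]` → y = [4, 5, 6]
`swap_elements(x, y, 0, 0)` → x = [4, 2, 3]; y = [1, 5, 6]
`print(x, y)` → prints [4, 2, 3] [1, 5, 6]

Answer:
[1, 2, 3] [4, 5, 6]
[4, 2, 3] [1, 5, 6]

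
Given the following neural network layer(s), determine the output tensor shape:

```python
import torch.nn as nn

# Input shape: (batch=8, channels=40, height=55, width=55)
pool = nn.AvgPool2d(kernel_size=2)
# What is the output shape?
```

Input: (8, 40, 55, 55) -> Output: (8, 40, 27, 27)

Answer: (8, 40, 27, 27)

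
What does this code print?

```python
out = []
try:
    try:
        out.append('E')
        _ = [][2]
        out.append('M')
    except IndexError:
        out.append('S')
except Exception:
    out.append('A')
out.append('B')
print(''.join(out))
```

Execution trace: 'E' (inner try body) → 'S' (inner except IndexError) → 'B' (after the try/except). Output: ESB

Answer: ESB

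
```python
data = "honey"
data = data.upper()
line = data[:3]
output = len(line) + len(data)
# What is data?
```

Trace:
`data = "honey"` → data = 'honey'
`data = data.upper()` → data = 'HONEY'
`line = data[:3]` → line = 'HON'
`output = len(line) + len(data)` → output = 8
So data = 'HONEY'

Answer: 'HONEY'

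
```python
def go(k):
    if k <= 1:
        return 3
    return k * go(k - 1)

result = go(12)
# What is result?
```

go(12) = 12 * 11 * 10 * 9 * 8 * 7 * 6 * 5 * 4 * 3 * 2 * 3 = 1437004800

Answer: 1437004800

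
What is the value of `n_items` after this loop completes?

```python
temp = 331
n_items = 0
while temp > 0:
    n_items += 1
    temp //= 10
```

Count digits by repeated division by 10
`n_items` takes the values: 0 → 1 → 2 → 3

Answer: 3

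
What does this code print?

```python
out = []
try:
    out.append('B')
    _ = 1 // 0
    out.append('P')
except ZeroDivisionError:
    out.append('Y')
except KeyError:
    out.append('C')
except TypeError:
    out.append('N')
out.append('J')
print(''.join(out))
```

Execution trace: 'B' (try body) → 'Y' (except ZeroDivisionError) → 'J' (after the try/except). Output: BYJ

Answer: BYJ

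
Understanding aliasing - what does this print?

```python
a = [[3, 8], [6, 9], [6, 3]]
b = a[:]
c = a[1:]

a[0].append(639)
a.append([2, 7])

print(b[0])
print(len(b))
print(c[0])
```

Key concept: slice with nested mutation.
Step by step:
`a = [[3, 8], [6, 9], [6, 3]]` → a = [[3, 8], [6, 9], [6, 3]]
`b = a[:]` → b = [[3, 8], [6, 9], [6, 3]]
`c = a[1:]` → c = [[6, 9], [6, 3]]
`a[0].append(639)` → a = [[3, 8, 639], [6, 9], [6, 3]]; b = [[3, 8, 639], [6, 9], [6, 3]]
`a.append([2, 7])` → a = [[3, 8, 639], [6, 9], [6, 3], [2, 7]]
`print(b[0])` → prints [3, 8, 639]
`print(len(b))` → prints 3
`print(c[0])` → prints [6, 9]

Answer:
[3, 8, 639]
3
[6, 9]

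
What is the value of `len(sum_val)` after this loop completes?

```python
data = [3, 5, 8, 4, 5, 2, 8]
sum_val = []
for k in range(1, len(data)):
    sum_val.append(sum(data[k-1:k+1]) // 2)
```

Number of 2-element averages
`sum_val` takes the values: [] → [4] → [4, 6] → [4, 6, 6] → [4, 6, 6, 4] → [4, 6, 6, 4, 3] → [4, 6, 6, 4, 3, 5]
So `len(sum_val)` = 6

Answer: 6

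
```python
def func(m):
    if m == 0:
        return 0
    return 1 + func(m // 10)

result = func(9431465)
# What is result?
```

Count of digits of 9431465: 7

Answer: 7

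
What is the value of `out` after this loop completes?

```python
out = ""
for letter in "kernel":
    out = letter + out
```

Reverse 'kernel'
`out` takes the values: "" → "k" → "ek" → "rek" → "nrek" → "enrek" → "lenrek"

Answer: "lenrek"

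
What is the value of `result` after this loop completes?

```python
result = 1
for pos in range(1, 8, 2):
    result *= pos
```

Product of 1, 3, 5, ... up to 7
`result` takes the values: 1 → 3 → 15 → 105

Answer: 105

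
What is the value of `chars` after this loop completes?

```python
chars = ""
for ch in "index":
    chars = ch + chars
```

Reverse 'index'
`chars` takes the values: "" → "i" → "ni" → "dni" → "edni" → "xedni"

Answer: "xedni"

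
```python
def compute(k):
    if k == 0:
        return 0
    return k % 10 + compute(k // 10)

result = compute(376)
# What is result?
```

Sum of digits of 376: 6 + 7 + 3 = 16

Answer: 16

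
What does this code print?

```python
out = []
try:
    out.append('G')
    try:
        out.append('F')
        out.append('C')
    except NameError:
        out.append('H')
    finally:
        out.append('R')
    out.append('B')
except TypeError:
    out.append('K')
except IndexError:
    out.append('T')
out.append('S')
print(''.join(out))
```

Execution trace: 'G' (try body) → 'F' (inner try body) → 'C' (inner try body, no exception) → 'R' (inner finally) → 'B' (try body, no exception) → 'S' (after the try/except). Output: GFCRBS

Answer: GFCRBS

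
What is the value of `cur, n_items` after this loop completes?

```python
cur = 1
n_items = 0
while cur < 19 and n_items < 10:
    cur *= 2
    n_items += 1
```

Double until >= 19 or 10 iterations
`cur, n_items` takes the values: (1, 0) → (2, 0) → (2, 1) → (4, 1) → (4, 2) → (8, 2) → (8, 3) → (16, 3) → (16, 4) → (32, 4) → (32, 5)

Answer: 32, 5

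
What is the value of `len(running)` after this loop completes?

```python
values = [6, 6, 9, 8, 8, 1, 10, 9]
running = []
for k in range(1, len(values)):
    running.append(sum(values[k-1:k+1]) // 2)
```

Number of 2-element averages
`running` takes the values: [] → [6] → [6, 7] → [6, 7, 8] → [6, 7, 8, 8] → [6, 7, 8, 8, 4] → [6, 7, 8, 8, 4, 5] → [6, 7, 8, 8, 4, 5, 9]
So `len(running)` = 7

Answer: 7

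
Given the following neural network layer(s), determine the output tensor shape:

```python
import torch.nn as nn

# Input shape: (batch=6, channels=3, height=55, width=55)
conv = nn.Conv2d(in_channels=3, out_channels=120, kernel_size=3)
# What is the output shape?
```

Input: (6, 3, 55, 55) -> Output: (6, 120, 53, 53)

Answer: (6, 120, 53, 53)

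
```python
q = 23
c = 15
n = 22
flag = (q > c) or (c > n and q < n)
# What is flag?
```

Trace:
`q = 23` → q = 23
`c = 15` → c = 15
`n = 22` → n = 22
`flag = (q > c) or (c > n and q < n)` → flag = True
So flag = True

Answer: True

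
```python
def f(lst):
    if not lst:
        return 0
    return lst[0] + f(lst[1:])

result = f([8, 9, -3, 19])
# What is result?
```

8 + 9 + (-3) + 19 + 0 = 33

Answer: 33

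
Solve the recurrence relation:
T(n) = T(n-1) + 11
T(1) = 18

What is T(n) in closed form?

Unrolling: T(n) = T(1) + 11·(n-1) = 18 + 11(n-1) = 11n + 7.

Answer: T(n) = 11n + 7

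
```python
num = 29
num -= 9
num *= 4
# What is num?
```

Trace:
`num = 29` → num = 29
`num -= 9` → num = 20
`num *= 4` → num = 80
So num = 80

Answer: 80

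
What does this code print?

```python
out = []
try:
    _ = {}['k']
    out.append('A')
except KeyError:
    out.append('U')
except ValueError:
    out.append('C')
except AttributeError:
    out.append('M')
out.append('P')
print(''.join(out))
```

Execution trace: 'U' (except KeyError) → 'P' (after the try/except). Output: UP

Answer: UP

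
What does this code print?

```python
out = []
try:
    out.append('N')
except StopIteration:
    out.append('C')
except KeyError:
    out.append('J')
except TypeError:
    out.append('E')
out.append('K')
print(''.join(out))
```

Execution trace: 'N' (try body, no exception) → 'K' (after the try/except). Output: NK

Answer: NK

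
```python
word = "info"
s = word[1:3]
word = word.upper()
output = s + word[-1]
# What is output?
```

Trace:
`word = "info"` → word = 'info'
`s = word[1:3]` → s = 'nf'
`word = word.upper()` → word = 'INFO'
`output = s + word[-1]` → output = 'nfO'
So output = 'nfO'

Answer: 'nfO'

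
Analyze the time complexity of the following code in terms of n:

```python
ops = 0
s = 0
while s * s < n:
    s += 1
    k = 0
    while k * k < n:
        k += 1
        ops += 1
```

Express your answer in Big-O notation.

Each loop level contributes: √n × √n. Multiplying the contributions gives O(n).

Answer: O(n)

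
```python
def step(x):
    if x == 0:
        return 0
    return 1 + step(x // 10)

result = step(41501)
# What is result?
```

Count of digits of 41501: 5

Answer: 5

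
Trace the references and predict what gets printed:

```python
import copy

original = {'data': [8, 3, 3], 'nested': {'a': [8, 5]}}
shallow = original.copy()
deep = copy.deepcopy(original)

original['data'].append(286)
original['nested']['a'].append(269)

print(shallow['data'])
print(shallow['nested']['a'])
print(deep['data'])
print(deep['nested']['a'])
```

Key concept: comparing shallow vs deep copy.
Step by step:
`original = {'data': [8, 3, 3], 'nested': {'a': [8, 5]}}` → original = {'data': [8, 3, 3], 'nested': {'a': [8, 5]}}
`shallow = original.copy()` → shallow = {'data': [8, 3, 3], 'nested': {'a': [8, 5]}}
`deep = copy.deepcopy(original)` → deep = {'data': [8, 3, 3], 'nested': {'a': [8, 5]}}
`original['data'].append(286)` → original = {'data': [8, 3, 3, 286], 'nested': {'a': [8, 5]}}; shallow = {'data': [8, 3, 3, 286], 'nested': {'a': [8, 5]}}
`original['nested']['a'].append(269)` → original = {'data': [8, 3, 3, 286], 'nested': {'a': [8, 5, 269]}}; shallow = {'data': [8, 3, 3, 286], 'nested': {'a': [8, 5, 269]}}
`print(shallow['data'])` → prints [8, 3, 3, 286]
`print(shallow['nested']['a'])` → prints [8, 5, 269]
`print(deep['data'])` → prints [8, 3, 3]
`print(deep['nested']['a'])` → prints [8, 5]

Answer:
[8, 3, 3, 286]
[8, 5, 269]
[8, 3, 3]
[8, 5]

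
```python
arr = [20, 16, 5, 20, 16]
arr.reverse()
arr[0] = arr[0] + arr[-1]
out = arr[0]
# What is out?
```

Trace:
`arr = [20, 16, 5, 20, 16]` → arr = [20, 16, 5, 20, 16]
`arr.reverse()` → arr = [16, 20, 5, 16, 20]
`arr[0] = arr[0] + arr[-1]` → arr = [36, 20, 5, 16, 20]
`out = arr[0]` → out = 36
So out = 36

Answer: 36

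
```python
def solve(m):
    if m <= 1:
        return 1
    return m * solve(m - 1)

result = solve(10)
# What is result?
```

solve(10) = 10 * 9 * 8 * 7 * 6 * 5 * 4 * 3 * 2 * 1 = 3628800

Answer: 3628800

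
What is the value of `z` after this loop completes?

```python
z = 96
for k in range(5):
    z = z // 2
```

Halve 5 times: 96 // 2^5 = 3
`z` takes the values: 96 → 48 → 24 → 12 → 6 → 3

Answer: 3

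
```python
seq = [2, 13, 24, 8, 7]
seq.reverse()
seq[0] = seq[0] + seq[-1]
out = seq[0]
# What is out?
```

Trace:
`seq = [2, 13, 24, 8, 7]` → seq = [2, 13, 24, 8, 7]
`seq.reverse()` → seq = [7, 8, 24, 13, 2]
`seq[0] = seq[0] + seq[-1]` → seq = [9, 8, 24, 13, 2]
`out = seq[0]` → out = 9
So out = 9

Answer: 9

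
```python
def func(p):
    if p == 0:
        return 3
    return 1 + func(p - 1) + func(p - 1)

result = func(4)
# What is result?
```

func(p) = 1 + 2·func(p-1), func(0)=3. Closed form: (3+1)·2^4 - 1 = 63.

Answer: 63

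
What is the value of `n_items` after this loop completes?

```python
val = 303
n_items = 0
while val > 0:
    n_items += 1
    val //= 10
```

Count digits by repeated division by 10
`n_items` takes the values: 0 → 1 → 2 → 3

Answer: 3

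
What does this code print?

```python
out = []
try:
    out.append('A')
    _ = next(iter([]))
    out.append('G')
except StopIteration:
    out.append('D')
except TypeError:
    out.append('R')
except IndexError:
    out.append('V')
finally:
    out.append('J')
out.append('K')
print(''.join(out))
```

Execution trace: 'A' (try body) → 'D' (except StopIteration) → 'J' (finally) → 'K' (after the try/except). Output: ADJK

Answer: ADJK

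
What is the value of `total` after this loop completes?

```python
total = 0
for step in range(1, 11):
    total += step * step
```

Sum of squares 1² to 10² = 385
`total` takes the values: 0 → 1 → 5 → 14 → 30 → 55 → 91 → 140 → 204 → 285 → 385

Answer: 385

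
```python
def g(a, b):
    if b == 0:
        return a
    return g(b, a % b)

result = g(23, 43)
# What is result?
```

g(23, 43) -> g(43, 23) -> g(23, 20) -> g(20, 3) -> g(3, 2) -> g(2, 1) -> g(1, 0) -> 1

Answer: 1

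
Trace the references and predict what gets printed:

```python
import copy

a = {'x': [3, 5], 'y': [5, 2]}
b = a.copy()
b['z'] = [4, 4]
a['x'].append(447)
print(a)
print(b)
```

Key concept: shallow copy of dict with mutable values.
Step by step:
`a = {'x': [3, 5], 'y': [5, 2]}` → a = {'x': [3, 5], 'y': [5, 2]}
`b = a.copy()` → b = {'x': [3, 5], 'y': [5, 2]}
`b['z'] = [4, 4]` → b = {'x': [3, 5], 'y': [5, 2], 'z': [4, 4]}
`a['x'].append(447)` → a = {'x': [3, 5, 447], 'y': [5, 2]}; b = {'x': [3, 5, 447], 'y': [5, 2], 'z': [4, 4]}
`print(a)` → prints {'x': [3, 5, 447], 'y': [5, 2]}
`print(b)` → prints {'x': [3, 5, 447], 'y': [5, 2], 'z': [4, 4]}

Answer:
{'x': [3, 5, 447], 'y': [5, 2]}
{'x': [3, 5, 447], 'y': [5, 2], 'z': [4, 4]}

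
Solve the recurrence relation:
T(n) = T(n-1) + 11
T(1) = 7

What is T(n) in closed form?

Unrolling: T(n) = T(1) + 11·(n-1) = 7 + 11(n-1) = 11n - 4.

Answer: T(n) = 11n - 4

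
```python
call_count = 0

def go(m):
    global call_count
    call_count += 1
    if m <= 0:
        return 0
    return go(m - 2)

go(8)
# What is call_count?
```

Linear recursion stepping by 2: 5 calls from m=8 down to ≤0.

Answer: 5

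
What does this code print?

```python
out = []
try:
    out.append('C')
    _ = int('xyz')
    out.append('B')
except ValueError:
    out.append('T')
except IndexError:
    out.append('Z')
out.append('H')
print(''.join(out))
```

Execution trace: 'C' (try body) → 'T' (except ValueError) → 'H' (after the try/except). Output: CTH

Answer: CTH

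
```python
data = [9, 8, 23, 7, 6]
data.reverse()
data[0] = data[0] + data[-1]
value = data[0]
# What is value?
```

Trace:
`data = [9, 8, 23, 7, 6]` → data = [9, 8, 23, 7, 6]
`data.reverse()` → data = [6, 7, 23, 8, 9]
`data[0] = data[0] + data[-1]` → data = [15, 7, 23, 8, 9]
`value = data[0]` → value = 15
So value = 15

Answer: 15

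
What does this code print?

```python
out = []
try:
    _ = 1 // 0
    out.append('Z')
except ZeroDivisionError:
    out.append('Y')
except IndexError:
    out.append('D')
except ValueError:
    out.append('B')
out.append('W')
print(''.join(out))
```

Execution trace: 'Y' (except ZeroDivisionError) → 'W' (after the try/except). Output: YW

Answer: YW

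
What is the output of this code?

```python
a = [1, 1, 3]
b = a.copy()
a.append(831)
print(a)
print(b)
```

Key concept: list.copy() creates independent copy.
Step by step:
`a = [1, 1, 3]` → a = [1, 1, 3]
`b = a.copy()` → b = [1, 1, 3]
`a.append(831)` → a = [1, 1, 3, 831]
`print(a)` → prints [1, 1, 3, 831]
`print(b)` → prints [1, 1, 3]

Answer:
[1, 1, 3, 831]
[1, 1, 3]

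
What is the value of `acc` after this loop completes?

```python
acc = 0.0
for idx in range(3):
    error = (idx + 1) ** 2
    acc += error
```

Sum of squared losses 1² + 2² + ... + 3²
`acc` takes the values: 0.0 → 1.0 → 5.0 → 14.0

Answer: 14.0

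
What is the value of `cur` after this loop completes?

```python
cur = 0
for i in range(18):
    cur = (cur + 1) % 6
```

Increment mod 6, 18 times = 0
`cur` takes the values: 0 → 1 → 2 → 3 → 4 → 5 → 0 → 1 → 2 → 3 → 4 → 5 → 0 → 1 → 2 → 3 → 4 → 5 → 0

Answer: 0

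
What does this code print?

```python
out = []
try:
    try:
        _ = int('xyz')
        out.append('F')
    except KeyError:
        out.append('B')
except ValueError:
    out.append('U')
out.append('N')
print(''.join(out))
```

Execution trace: 'U' (outer except ValueError) → 'N' (after the try/except). Output: UN

Answer: UN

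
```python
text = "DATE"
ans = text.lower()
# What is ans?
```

Trace:
`text = "DATE"` → text = 'DATE'
`ans = text.lower()` → ans = 'date'
So ans = 'date'

Answer: 'date'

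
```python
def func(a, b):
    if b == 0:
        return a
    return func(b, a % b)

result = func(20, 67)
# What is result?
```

func(20, 67) -> func(67, 20) -> func(20, 7) -> func(7, 6) -> func(6, 1) -> func(1, 0) -> 1

Answer: 1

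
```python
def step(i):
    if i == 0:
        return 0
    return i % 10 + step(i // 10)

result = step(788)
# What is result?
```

Sum of digits of 788: 8 + 8 + 7 = 23

Answer: 23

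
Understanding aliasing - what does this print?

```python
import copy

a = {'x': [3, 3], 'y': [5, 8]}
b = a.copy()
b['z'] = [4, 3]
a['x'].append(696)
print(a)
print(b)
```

Key concept: shallow copy of dict with mutable values.
Step by step:
`a = {'x': [3, 3], 'y': [5, 8]}` → a = {'x': [3, 3], 'y': [5, 8]}
`b = a.copy()` → b = {'x': [3, 3], 'y': [5, 8]}
`b['z'] = [4, 3]` → b = {'x': [3, 3], 'y': [5, 8], 'z': [4, 3]}
`a['x'].append(696)` → a = {'x': [3, 3, 696], 'y': [5, 8]}; b = {'x': [3, 3, 696], 'y': [5, 8], 'z': [4, 3]}
`print(a)` → prints {'x': [3, 3, 696], 'y': [5, 8]}
`print(b)` → prints {'x': [3, 3, 696], 'y': [5, 8], 'z': [4, 3]}

Answer:
{'x': [3, 3, 696], 'y': [5, 8]}
{'x': [3, 3, 696], 'y': [5, 8], 'z': [4, 3]}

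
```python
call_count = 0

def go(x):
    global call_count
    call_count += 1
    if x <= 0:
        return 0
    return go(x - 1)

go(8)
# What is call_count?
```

Linear recursion stepping by 1: 9 calls from x=8 down to ≤0.

Answer: 9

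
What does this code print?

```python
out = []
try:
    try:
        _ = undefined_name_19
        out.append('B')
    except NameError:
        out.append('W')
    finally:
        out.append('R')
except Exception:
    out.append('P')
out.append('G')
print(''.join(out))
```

Execution trace: 'W' (inner except NameError) → 'R' (inner finally) → 'G' (after the try/except). Output: WRG

Answer: WRG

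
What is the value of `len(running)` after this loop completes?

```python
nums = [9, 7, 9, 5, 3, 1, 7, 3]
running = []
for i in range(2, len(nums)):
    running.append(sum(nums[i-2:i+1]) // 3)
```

Number of 3-element averages
`running` takes the values: [] → [8] → [8, 7] → [8, 7, 5] → [8, 7, 5, 3] → [8, 7, 5, 3, 3] → [8, 7, 5, 3, 3, 3]
So `len(running)` = 6

Answer: 6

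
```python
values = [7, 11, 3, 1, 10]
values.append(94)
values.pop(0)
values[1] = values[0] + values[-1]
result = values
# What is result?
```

Trace:
`values = [7, 11, 3, 1, 10]` → values = [7, 11, 3, 1, 10]
`values.append(94)` → values = [7, 11, 3, 1, 10, 94]
`values.pop(0)` → values = [11, 3, 1, 10, 94]
`values[1] = values[0] + values[-1]` → values = [11, 105, 1, 10, 94]
`result = values` → result = [11, 105, 1, 10, 94]
So result = [11, 105, 1, 10, 94]

Answer: [11, 105, 1, 10, 94]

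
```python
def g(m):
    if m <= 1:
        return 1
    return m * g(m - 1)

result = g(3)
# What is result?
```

g(3) = 3 * 2 * 1 = 6

Answer: 6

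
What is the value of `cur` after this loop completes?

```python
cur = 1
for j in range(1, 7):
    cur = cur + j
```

Start at 1, add 1 through 6
`cur` takes the values: 1 → 2 → 4 → 7 → 11 → 16 → 22

Answer: 22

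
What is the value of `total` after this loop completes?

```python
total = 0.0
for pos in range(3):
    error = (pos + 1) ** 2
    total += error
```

Sum of squared losses 1² + 2² + ... + 3²
`total` takes the values: 0.0 → 1.0 → 5.0 → 14.0

Answer: 14.0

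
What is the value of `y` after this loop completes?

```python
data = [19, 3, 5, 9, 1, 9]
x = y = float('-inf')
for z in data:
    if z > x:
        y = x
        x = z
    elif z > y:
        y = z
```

Second largest (with repeats) in [19, 3, 5, 9, 1, 9]
`y` takes the values: -inf → 3 → 5 → 9

Answer: 9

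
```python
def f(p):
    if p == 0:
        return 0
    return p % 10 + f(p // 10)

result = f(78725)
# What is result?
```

Sum of digits of 78725: 5 + 2 + 7 + 8 + 7 = 29

Answer: 29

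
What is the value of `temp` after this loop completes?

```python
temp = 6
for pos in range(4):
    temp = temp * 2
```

Multiply by 2, 4 times: 6 * 2^4 = 96
`temp` takes the values: 6 → 12 → 24 → 48 → 96

Answer: 96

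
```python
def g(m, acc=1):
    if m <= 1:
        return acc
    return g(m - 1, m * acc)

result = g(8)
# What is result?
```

Accumulator trace (n, acc): (8, 1) -> (7, 8) -> (6, 56) -> (5, 336) -> (4, 1680) -> (3, 6720) -> (2, 20160) -> (1, 40320) -> return 40320

Answer: 40320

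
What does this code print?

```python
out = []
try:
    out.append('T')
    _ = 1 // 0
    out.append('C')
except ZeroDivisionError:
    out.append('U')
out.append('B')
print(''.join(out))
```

Execution trace: 'T' (try body) → 'U' (except ZeroDivisionError) → 'B' (after the try/except). Output: TUB

Answer: TUB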